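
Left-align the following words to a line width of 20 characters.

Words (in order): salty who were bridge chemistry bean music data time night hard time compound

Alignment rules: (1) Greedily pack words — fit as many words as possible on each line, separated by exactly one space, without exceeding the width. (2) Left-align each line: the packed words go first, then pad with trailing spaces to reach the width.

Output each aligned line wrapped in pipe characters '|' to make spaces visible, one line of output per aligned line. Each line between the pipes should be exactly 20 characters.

Answer: |salty who were      |
|bridge chemistry    |
|bean music data time|
|night hard time     |
|compound            |

Derivation:
Line 1: ['salty', 'who', 'were'] (min_width=14, slack=6)
Line 2: ['bridge', 'chemistry'] (min_width=16, slack=4)
Line 3: ['bean', 'music', 'data', 'time'] (min_width=20, slack=0)
Line 4: ['night', 'hard', 'time'] (min_width=15, slack=5)
Line 5: ['compound'] (min_width=8, slack=12)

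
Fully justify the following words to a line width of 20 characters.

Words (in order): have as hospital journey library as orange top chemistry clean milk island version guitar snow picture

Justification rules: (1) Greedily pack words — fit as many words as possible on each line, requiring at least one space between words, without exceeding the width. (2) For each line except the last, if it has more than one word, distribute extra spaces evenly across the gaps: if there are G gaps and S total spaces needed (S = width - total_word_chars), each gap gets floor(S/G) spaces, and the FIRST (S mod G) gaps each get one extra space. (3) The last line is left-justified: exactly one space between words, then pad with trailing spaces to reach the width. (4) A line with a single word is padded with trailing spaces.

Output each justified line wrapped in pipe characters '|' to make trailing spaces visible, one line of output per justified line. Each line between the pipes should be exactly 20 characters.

Line 1: ['have', 'as', 'hospital'] (min_width=16, slack=4)
Line 2: ['journey', 'library', 'as'] (min_width=18, slack=2)
Line 3: ['orange', 'top', 'chemistry'] (min_width=20, slack=0)
Line 4: ['clean', 'milk', 'island'] (min_width=17, slack=3)
Line 5: ['version', 'guitar', 'snow'] (min_width=19, slack=1)
Line 6: ['picture'] (min_width=7, slack=13)

Answer: |have   as   hospital|
|journey  library  as|
|orange top chemistry|
|clean   milk  island|
|version  guitar snow|
|picture             |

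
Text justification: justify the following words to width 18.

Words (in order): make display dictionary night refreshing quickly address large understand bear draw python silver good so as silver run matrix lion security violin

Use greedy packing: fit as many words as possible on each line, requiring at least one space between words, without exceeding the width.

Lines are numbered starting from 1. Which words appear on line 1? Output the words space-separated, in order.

Line 1: ['make', 'display'] (min_width=12, slack=6)
Line 2: ['dictionary', 'night'] (min_width=16, slack=2)
Line 3: ['refreshing', 'quickly'] (min_width=18, slack=0)
Line 4: ['address', 'large'] (min_width=13, slack=5)
Line 5: ['understand', 'bear'] (min_width=15, slack=3)
Line 6: ['draw', 'python', 'silver'] (min_width=18, slack=0)
Line 7: ['good', 'so', 'as', 'silver'] (min_width=17, slack=1)
Line 8: ['run', 'matrix', 'lion'] (min_width=15, slack=3)
Line 9: ['security', 'violin'] (min_width=15, slack=3)

Answer: make display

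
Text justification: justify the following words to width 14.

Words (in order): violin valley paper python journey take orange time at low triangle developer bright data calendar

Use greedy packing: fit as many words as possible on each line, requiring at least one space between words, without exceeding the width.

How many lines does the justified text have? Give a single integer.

Line 1: ['violin', 'valley'] (min_width=13, slack=1)
Line 2: ['paper', 'python'] (min_width=12, slack=2)
Line 3: ['journey', 'take'] (min_width=12, slack=2)
Line 4: ['orange', 'time', 'at'] (min_width=14, slack=0)
Line 5: ['low', 'triangle'] (min_width=12, slack=2)
Line 6: ['developer'] (min_width=9, slack=5)
Line 7: ['bright', 'data'] (min_width=11, slack=3)
Line 8: ['calendar'] (min_width=8, slack=6)
Total lines: 8

Answer: 8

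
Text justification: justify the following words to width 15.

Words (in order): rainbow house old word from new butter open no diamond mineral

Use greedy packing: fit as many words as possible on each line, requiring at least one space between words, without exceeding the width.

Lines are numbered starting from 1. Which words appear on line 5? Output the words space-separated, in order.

Answer: mineral

Derivation:
Line 1: ['rainbow', 'house'] (min_width=13, slack=2)
Line 2: ['old', 'word', 'from'] (min_width=13, slack=2)
Line 3: ['new', 'butter', 'open'] (min_width=15, slack=0)
Line 4: ['no', 'diamond'] (min_width=10, slack=5)
Line 5: ['mineral'] (min_width=7, slack=8)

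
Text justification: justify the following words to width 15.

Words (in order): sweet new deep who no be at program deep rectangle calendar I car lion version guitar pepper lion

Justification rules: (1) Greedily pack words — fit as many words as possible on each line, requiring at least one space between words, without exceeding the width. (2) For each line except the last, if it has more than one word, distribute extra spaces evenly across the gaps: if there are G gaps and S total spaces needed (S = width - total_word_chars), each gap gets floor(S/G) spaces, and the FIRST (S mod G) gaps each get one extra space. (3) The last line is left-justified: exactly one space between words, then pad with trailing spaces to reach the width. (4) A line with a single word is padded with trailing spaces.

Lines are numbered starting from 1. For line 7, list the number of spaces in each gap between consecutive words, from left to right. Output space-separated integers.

Answer: 3

Derivation:
Line 1: ['sweet', 'new', 'deep'] (min_width=14, slack=1)
Line 2: ['who', 'no', 'be', 'at'] (min_width=12, slack=3)
Line 3: ['program', 'deep'] (min_width=12, slack=3)
Line 4: ['rectangle'] (min_width=9, slack=6)
Line 5: ['calendar', 'I', 'car'] (min_width=14, slack=1)
Line 6: ['lion', 'version'] (min_width=12, slack=3)
Line 7: ['guitar', 'pepper'] (min_width=13, slack=2)
Line 8: ['lion'] (min_width=4, slack=11)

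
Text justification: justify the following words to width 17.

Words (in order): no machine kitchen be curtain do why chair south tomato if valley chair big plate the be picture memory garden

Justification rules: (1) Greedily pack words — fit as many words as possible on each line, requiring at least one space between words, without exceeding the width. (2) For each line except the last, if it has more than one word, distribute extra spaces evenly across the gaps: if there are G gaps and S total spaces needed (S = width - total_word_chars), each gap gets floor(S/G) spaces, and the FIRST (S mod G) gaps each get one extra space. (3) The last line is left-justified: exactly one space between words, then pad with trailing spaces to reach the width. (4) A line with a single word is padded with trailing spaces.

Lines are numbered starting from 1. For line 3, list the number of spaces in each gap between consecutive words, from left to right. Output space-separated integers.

Answer: 3 2

Derivation:
Line 1: ['no', 'machine'] (min_width=10, slack=7)
Line 2: ['kitchen', 'be'] (min_width=10, slack=7)
Line 3: ['curtain', 'do', 'why'] (min_width=14, slack=3)
Line 4: ['chair', 'south'] (min_width=11, slack=6)
Line 5: ['tomato', 'if', 'valley'] (min_width=16, slack=1)
Line 6: ['chair', 'big', 'plate'] (min_width=15, slack=2)
Line 7: ['the', 'be', 'picture'] (min_width=14, slack=3)
Line 8: ['memory', 'garden'] (min_width=13, slack=4)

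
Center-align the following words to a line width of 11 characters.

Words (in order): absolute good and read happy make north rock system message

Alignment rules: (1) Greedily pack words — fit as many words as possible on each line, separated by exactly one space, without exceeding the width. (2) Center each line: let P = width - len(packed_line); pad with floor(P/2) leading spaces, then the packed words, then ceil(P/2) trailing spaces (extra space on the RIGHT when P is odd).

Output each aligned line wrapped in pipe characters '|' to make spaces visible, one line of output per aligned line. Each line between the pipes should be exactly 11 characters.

Line 1: ['absolute'] (min_width=8, slack=3)
Line 2: ['good', 'and'] (min_width=8, slack=3)
Line 3: ['read', 'happy'] (min_width=10, slack=1)
Line 4: ['make', 'north'] (min_width=10, slack=1)
Line 5: ['rock', 'system'] (min_width=11, slack=0)
Line 6: ['message'] (min_width=7, slack=4)

Answer: | absolute  |
| good and  |
|read happy |
|make north |
|rock system|
|  message  |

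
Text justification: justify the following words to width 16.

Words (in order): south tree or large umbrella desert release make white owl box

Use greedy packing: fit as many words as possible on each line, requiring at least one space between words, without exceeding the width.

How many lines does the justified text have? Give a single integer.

Answer: 5

Derivation:
Line 1: ['south', 'tree', 'or'] (min_width=13, slack=3)
Line 2: ['large', 'umbrella'] (min_width=14, slack=2)
Line 3: ['desert', 'release'] (min_width=14, slack=2)
Line 4: ['make', 'white', 'owl'] (min_width=14, slack=2)
Line 5: ['box'] (min_width=3, slack=13)
Total lines: 5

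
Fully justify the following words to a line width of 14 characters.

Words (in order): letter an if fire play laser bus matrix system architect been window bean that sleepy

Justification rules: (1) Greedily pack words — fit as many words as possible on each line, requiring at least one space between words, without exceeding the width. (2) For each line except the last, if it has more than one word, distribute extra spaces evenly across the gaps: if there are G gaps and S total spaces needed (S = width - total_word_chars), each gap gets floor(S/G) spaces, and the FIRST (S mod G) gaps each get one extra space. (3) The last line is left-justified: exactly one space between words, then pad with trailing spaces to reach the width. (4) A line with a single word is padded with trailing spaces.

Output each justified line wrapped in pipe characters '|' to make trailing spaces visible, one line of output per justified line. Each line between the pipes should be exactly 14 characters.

Answer: |letter  an  if|
|fire      play|
|laser      bus|
|matrix  system|
|architect been|
|window    bean|
|that sleepy   |

Derivation:
Line 1: ['letter', 'an', 'if'] (min_width=12, slack=2)
Line 2: ['fire', 'play'] (min_width=9, slack=5)
Line 3: ['laser', 'bus'] (min_width=9, slack=5)
Line 4: ['matrix', 'system'] (min_width=13, slack=1)
Line 5: ['architect', 'been'] (min_width=14, slack=0)
Line 6: ['window', 'bean'] (min_width=11, slack=3)
Line 7: ['that', 'sleepy'] (min_width=11, slack=3)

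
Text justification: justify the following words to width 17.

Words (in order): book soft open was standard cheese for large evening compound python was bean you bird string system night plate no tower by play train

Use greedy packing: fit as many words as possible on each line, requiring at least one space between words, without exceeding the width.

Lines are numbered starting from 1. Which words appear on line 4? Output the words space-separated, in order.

Answer: evening compound

Derivation:
Line 1: ['book', 'soft', 'open'] (min_width=14, slack=3)
Line 2: ['was', 'standard'] (min_width=12, slack=5)
Line 3: ['cheese', 'for', 'large'] (min_width=16, slack=1)
Line 4: ['evening', 'compound'] (min_width=16, slack=1)
Line 5: ['python', 'was', 'bean'] (min_width=15, slack=2)
Line 6: ['you', 'bird', 'string'] (min_width=15, slack=2)
Line 7: ['system', 'night'] (min_width=12, slack=5)
Line 8: ['plate', 'no', 'tower', 'by'] (min_width=17, slack=0)
Line 9: ['play', 'train'] (min_width=10, slack=7)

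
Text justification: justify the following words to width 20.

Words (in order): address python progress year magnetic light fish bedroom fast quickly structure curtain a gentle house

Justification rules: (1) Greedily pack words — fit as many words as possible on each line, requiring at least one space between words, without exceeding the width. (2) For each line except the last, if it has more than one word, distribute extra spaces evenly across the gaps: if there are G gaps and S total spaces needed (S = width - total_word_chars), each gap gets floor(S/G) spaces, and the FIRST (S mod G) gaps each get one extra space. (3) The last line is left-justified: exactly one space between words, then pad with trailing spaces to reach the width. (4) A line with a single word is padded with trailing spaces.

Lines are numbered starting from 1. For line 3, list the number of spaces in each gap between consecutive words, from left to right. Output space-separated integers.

Answer: 2 1

Derivation:
Line 1: ['address', 'python'] (min_width=14, slack=6)
Line 2: ['progress', 'year'] (min_width=13, slack=7)
Line 3: ['magnetic', 'light', 'fish'] (min_width=19, slack=1)
Line 4: ['bedroom', 'fast', 'quickly'] (min_width=20, slack=0)
Line 5: ['structure', 'curtain', 'a'] (min_width=19, slack=1)
Line 6: ['gentle', 'house'] (min_width=12, slack=8)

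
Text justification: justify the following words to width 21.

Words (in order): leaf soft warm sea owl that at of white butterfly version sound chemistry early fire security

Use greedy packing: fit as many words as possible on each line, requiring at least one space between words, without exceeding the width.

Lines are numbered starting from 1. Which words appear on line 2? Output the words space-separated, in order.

Answer: owl that at of white

Derivation:
Line 1: ['leaf', 'soft', 'warm', 'sea'] (min_width=18, slack=3)
Line 2: ['owl', 'that', 'at', 'of', 'white'] (min_width=20, slack=1)
Line 3: ['butterfly', 'version'] (min_width=17, slack=4)
Line 4: ['sound', 'chemistry', 'early'] (min_width=21, slack=0)
Line 5: ['fire', 'security'] (min_width=13, slack=8)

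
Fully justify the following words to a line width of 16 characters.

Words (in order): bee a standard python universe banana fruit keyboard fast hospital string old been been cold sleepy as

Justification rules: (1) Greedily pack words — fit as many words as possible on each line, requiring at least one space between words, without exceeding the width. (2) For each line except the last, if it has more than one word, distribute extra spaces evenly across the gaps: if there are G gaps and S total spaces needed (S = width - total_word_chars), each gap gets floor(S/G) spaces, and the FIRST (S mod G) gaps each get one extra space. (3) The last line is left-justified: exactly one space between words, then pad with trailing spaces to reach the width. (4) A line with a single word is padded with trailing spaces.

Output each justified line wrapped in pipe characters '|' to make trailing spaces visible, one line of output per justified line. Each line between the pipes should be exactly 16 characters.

Answer: |bee  a  standard|
|python  universe|
|banana     fruit|
|keyboard    fast|
|hospital  string|
|old   been  been|
|cold sleepy as  |

Derivation:
Line 1: ['bee', 'a', 'standard'] (min_width=14, slack=2)
Line 2: ['python', 'universe'] (min_width=15, slack=1)
Line 3: ['banana', 'fruit'] (min_width=12, slack=4)
Line 4: ['keyboard', 'fast'] (min_width=13, slack=3)
Line 5: ['hospital', 'string'] (min_width=15, slack=1)
Line 6: ['old', 'been', 'been'] (min_width=13, slack=3)
Line 7: ['cold', 'sleepy', 'as'] (min_width=14, slack=2)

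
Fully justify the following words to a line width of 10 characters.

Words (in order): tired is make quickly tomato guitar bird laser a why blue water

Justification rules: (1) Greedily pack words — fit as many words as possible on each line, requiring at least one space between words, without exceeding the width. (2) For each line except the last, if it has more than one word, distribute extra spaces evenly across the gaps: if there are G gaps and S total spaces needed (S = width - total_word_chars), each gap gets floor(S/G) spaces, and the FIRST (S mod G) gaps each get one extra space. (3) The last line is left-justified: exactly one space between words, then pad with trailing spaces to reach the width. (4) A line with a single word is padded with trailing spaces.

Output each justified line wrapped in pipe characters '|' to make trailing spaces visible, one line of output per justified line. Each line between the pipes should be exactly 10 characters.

Line 1: ['tired', 'is'] (min_width=8, slack=2)
Line 2: ['make'] (min_width=4, slack=6)
Line 3: ['quickly'] (min_width=7, slack=3)
Line 4: ['tomato'] (min_width=6, slack=4)
Line 5: ['guitar'] (min_width=6, slack=4)
Line 6: ['bird', 'laser'] (min_width=10, slack=0)
Line 7: ['a', 'why', 'blue'] (min_width=10, slack=0)
Line 8: ['water'] (min_width=5, slack=5)

Answer: |tired   is|
|make      |
|quickly   |
|tomato    |
|guitar    |
|bird laser|
|a why blue|
|water     |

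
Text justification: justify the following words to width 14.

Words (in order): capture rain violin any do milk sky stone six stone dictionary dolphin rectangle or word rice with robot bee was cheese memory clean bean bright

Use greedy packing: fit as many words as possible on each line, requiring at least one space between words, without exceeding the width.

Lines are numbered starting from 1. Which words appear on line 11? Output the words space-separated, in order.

Line 1: ['capture', 'rain'] (min_width=12, slack=2)
Line 2: ['violin', 'any', 'do'] (min_width=13, slack=1)
Line 3: ['milk', 'sky', 'stone'] (min_width=14, slack=0)
Line 4: ['six', 'stone'] (min_width=9, slack=5)
Line 5: ['dictionary'] (min_width=10, slack=4)
Line 6: ['dolphin'] (min_width=7, slack=7)
Line 7: ['rectangle', 'or'] (min_width=12, slack=2)
Line 8: ['word', 'rice', 'with'] (min_width=14, slack=0)
Line 9: ['robot', 'bee', 'was'] (min_width=13, slack=1)
Line 10: ['cheese', 'memory'] (min_width=13, slack=1)
Line 11: ['clean', 'bean'] (min_width=10, slack=4)
Line 12: ['bright'] (min_width=6, slack=8)

Answer: clean bean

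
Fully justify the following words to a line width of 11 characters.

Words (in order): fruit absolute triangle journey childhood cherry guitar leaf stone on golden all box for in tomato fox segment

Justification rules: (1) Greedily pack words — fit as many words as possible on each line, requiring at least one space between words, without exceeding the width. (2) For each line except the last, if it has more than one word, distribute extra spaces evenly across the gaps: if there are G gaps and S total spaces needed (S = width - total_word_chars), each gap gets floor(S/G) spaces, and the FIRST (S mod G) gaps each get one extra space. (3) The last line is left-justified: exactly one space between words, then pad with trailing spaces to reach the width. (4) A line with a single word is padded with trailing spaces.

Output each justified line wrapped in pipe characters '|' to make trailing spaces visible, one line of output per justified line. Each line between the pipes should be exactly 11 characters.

Line 1: ['fruit'] (min_width=5, slack=6)
Line 2: ['absolute'] (min_width=8, slack=3)
Line 3: ['triangle'] (min_width=8, slack=3)
Line 4: ['journey'] (min_width=7, slack=4)
Line 5: ['childhood'] (min_width=9, slack=2)
Line 6: ['cherry'] (min_width=6, slack=5)
Line 7: ['guitar', 'leaf'] (min_width=11, slack=0)
Line 8: ['stone', 'on'] (min_width=8, slack=3)
Line 9: ['golden', 'all'] (min_width=10, slack=1)
Line 10: ['box', 'for', 'in'] (min_width=10, slack=1)
Line 11: ['tomato', 'fox'] (min_width=10, slack=1)
Line 12: ['segment'] (min_width=7, slack=4)

Answer: |fruit      |
|absolute   |
|triangle   |
|journey    |
|childhood  |
|cherry     |
|guitar leaf|
|stone    on|
|golden  all|
|box  for in|
|tomato  fox|
|segment    |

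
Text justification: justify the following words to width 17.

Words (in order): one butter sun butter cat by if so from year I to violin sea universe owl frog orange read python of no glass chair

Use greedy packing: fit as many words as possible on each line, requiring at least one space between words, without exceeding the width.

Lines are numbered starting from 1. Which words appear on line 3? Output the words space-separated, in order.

Line 1: ['one', 'butter', 'sun'] (min_width=14, slack=3)
Line 2: ['butter', 'cat', 'by', 'if'] (min_width=16, slack=1)
Line 3: ['so', 'from', 'year', 'I', 'to'] (min_width=17, slack=0)
Line 4: ['violin', 'sea'] (min_width=10, slack=7)
Line 5: ['universe', 'owl', 'frog'] (min_width=17, slack=0)
Line 6: ['orange', 'read'] (min_width=11, slack=6)
Line 7: ['python', 'of', 'no'] (min_width=12, slack=5)
Line 8: ['glass', 'chair'] (min_width=11, slack=6)

Answer: so from year I to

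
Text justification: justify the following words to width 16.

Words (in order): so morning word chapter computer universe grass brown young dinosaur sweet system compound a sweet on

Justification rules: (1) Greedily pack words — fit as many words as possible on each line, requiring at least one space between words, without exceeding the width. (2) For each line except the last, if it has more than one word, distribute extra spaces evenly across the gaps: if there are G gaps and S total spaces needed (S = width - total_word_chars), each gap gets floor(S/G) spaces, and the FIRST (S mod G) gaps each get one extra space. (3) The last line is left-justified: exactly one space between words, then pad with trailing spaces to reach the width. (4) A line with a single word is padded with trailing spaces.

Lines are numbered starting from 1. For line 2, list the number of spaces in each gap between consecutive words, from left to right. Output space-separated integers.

Answer: 1

Derivation:
Line 1: ['so', 'morning', 'word'] (min_width=15, slack=1)
Line 2: ['chapter', 'computer'] (min_width=16, slack=0)
Line 3: ['universe', 'grass'] (min_width=14, slack=2)
Line 4: ['brown', 'young'] (min_width=11, slack=5)
Line 5: ['dinosaur', 'sweet'] (min_width=14, slack=2)
Line 6: ['system', 'compound'] (min_width=15, slack=1)
Line 7: ['a', 'sweet', 'on'] (min_width=10, slack=6)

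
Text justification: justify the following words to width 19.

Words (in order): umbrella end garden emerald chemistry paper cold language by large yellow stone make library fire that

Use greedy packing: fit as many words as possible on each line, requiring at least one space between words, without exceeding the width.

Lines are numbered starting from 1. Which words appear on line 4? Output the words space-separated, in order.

Line 1: ['umbrella', 'end', 'garden'] (min_width=19, slack=0)
Line 2: ['emerald', 'chemistry'] (min_width=17, slack=2)
Line 3: ['paper', 'cold', 'language'] (min_width=19, slack=0)
Line 4: ['by', 'large', 'yellow'] (min_width=15, slack=4)
Line 5: ['stone', 'make', 'library'] (min_width=18, slack=1)
Line 6: ['fire', 'that'] (min_width=9, slack=10)

Answer: by large yellow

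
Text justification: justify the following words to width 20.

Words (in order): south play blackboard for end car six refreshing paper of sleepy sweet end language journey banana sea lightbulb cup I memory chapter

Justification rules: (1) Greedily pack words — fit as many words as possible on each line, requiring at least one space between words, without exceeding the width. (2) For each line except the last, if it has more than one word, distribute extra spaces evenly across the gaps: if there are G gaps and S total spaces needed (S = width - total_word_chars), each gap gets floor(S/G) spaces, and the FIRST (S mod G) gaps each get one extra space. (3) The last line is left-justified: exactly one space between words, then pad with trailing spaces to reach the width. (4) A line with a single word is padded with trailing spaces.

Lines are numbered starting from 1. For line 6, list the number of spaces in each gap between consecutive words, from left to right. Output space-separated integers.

Answer: 2 2

Derivation:
Line 1: ['south', 'play'] (min_width=10, slack=10)
Line 2: ['blackboard', 'for', 'end'] (min_width=18, slack=2)
Line 3: ['car', 'six', 'refreshing'] (min_width=18, slack=2)
Line 4: ['paper', 'of', 'sleepy'] (min_width=15, slack=5)
Line 5: ['sweet', 'end', 'language'] (min_width=18, slack=2)
Line 6: ['journey', 'banana', 'sea'] (min_width=18, slack=2)
Line 7: ['lightbulb', 'cup', 'I'] (min_width=15, slack=5)
Line 8: ['memory', 'chapter'] (min_width=14, slack=6)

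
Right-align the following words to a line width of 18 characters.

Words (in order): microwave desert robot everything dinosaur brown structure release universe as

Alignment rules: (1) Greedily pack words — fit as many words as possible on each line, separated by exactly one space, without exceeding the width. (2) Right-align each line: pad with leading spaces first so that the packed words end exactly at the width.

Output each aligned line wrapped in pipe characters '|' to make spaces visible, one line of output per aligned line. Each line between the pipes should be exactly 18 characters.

Line 1: ['microwave', 'desert'] (min_width=16, slack=2)
Line 2: ['robot', 'everything'] (min_width=16, slack=2)
Line 3: ['dinosaur', 'brown'] (min_width=14, slack=4)
Line 4: ['structure', 'release'] (min_width=17, slack=1)
Line 5: ['universe', 'as'] (min_width=11, slack=7)

Answer: |  microwave desert|
|  robot everything|
|    dinosaur brown|
| structure release|
|       universe as|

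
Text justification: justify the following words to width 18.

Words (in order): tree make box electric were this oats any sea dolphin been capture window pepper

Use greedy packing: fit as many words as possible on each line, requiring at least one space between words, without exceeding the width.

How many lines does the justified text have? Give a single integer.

Line 1: ['tree', 'make', 'box'] (min_width=13, slack=5)
Line 2: ['electric', 'were', 'this'] (min_width=18, slack=0)
Line 3: ['oats', 'any', 'sea'] (min_width=12, slack=6)
Line 4: ['dolphin', 'been'] (min_width=12, slack=6)
Line 5: ['capture', 'window'] (min_width=14, slack=4)
Line 6: ['pepper'] (min_width=6, slack=12)
Total lines: 6

Answer: 6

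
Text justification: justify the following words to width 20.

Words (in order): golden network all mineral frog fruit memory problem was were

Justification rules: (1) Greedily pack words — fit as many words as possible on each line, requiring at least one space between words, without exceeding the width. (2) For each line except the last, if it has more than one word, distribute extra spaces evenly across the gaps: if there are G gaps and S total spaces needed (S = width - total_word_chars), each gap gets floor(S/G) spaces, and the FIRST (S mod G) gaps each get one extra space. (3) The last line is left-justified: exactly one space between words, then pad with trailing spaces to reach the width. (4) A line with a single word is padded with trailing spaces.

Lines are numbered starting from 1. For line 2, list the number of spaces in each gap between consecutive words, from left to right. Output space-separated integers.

Answer: 2 2

Derivation:
Line 1: ['golden', 'network', 'all'] (min_width=18, slack=2)
Line 2: ['mineral', 'frog', 'fruit'] (min_width=18, slack=2)
Line 3: ['memory', 'problem', 'was'] (min_width=18, slack=2)
Line 4: ['were'] (min_width=4, slack=16)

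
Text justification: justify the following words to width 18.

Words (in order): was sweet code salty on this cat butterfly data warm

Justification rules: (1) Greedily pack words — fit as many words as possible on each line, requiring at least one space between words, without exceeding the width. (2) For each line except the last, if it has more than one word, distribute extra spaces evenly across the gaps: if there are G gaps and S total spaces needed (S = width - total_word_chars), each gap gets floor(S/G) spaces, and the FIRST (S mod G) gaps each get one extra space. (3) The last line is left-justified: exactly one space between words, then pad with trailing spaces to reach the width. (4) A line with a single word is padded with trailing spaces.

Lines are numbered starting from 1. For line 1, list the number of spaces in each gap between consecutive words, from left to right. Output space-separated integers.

Answer: 3 3

Derivation:
Line 1: ['was', 'sweet', 'code'] (min_width=14, slack=4)
Line 2: ['salty', 'on', 'this', 'cat'] (min_width=17, slack=1)
Line 3: ['butterfly', 'data'] (min_width=14, slack=4)
Line 4: ['warm'] (min_width=4, slack=14)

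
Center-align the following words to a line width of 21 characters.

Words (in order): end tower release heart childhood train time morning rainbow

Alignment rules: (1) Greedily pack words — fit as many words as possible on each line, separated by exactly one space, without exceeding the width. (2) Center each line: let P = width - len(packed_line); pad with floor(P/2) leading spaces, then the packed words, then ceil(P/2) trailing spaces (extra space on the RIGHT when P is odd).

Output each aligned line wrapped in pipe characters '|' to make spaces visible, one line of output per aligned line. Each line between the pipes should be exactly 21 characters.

Line 1: ['end', 'tower', 'release'] (min_width=17, slack=4)
Line 2: ['heart', 'childhood', 'train'] (min_width=21, slack=0)
Line 3: ['time', 'morning', 'rainbow'] (min_width=20, slack=1)

Answer: |  end tower release  |
|heart childhood train|
|time morning rainbow |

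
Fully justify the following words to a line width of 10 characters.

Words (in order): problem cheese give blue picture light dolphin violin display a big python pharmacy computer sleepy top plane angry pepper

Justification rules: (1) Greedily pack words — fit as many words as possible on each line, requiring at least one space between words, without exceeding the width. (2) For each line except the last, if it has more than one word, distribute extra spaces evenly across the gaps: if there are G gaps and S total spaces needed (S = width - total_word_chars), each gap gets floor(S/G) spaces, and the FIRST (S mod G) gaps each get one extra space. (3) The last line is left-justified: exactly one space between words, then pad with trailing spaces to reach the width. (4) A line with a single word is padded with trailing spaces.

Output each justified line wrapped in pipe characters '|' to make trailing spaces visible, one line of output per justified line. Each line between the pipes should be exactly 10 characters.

Answer: |problem   |
|cheese    |
|give  blue|
|picture   |
|light     |
|dolphin   |
|violin    |
|display  a|
|big python|
|pharmacy  |
|computer  |
|sleepy top|
|plane     |
|angry     |
|pepper    |

Derivation:
Line 1: ['problem'] (min_width=7, slack=3)
Line 2: ['cheese'] (min_width=6, slack=4)
Line 3: ['give', 'blue'] (min_width=9, slack=1)
Line 4: ['picture'] (min_width=7, slack=3)
Line 5: ['light'] (min_width=5, slack=5)
Line 6: ['dolphin'] (min_width=7, slack=3)
Line 7: ['violin'] (min_width=6, slack=4)
Line 8: ['display', 'a'] (min_width=9, slack=1)
Line 9: ['big', 'python'] (min_width=10, slack=0)
Line 10: ['pharmacy'] (min_width=8, slack=2)
Line 11: ['computer'] (min_width=8, slack=2)
Line 12: ['sleepy', 'top'] (min_width=10, slack=0)
Line 13: ['plane'] (min_width=5, slack=5)
Line 14: ['angry'] (min_width=5, slack=5)
Line 15: ['pepper'] (min_width=6, slack=4)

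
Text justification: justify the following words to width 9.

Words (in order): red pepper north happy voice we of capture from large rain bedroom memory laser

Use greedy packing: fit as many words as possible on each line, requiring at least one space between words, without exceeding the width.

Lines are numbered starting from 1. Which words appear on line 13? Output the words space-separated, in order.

Answer: laser

Derivation:
Line 1: ['red'] (min_width=3, slack=6)
Line 2: ['pepper'] (min_width=6, slack=3)
Line 3: ['north'] (min_width=5, slack=4)
Line 4: ['happy'] (min_width=5, slack=4)
Line 5: ['voice', 'we'] (min_width=8, slack=1)
Line 6: ['of'] (min_width=2, slack=7)
Line 7: ['capture'] (min_width=7, slack=2)
Line 8: ['from'] (min_width=4, slack=5)
Line 9: ['large'] (min_width=5, slack=4)
Line 10: ['rain'] (min_width=4, slack=5)
Line 11: ['bedroom'] (min_width=7, slack=2)
Line 12: ['memory'] (min_width=6, slack=3)
Line 13: ['laser'] (min_width=5, slack=4)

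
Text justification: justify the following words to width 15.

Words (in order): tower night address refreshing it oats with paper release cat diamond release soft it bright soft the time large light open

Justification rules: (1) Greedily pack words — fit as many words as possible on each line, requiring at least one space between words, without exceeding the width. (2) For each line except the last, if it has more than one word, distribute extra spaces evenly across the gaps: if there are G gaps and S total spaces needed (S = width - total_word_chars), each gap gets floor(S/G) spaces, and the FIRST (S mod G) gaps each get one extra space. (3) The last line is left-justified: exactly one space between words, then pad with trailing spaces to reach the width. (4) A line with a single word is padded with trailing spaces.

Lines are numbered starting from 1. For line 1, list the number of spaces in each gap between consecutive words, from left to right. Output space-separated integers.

Answer: 5

Derivation:
Line 1: ['tower', 'night'] (min_width=11, slack=4)
Line 2: ['address'] (min_width=7, slack=8)
Line 3: ['refreshing', 'it'] (min_width=13, slack=2)
Line 4: ['oats', 'with', 'paper'] (min_width=15, slack=0)
Line 5: ['release', 'cat'] (min_width=11, slack=4)
Line 6: ['diamond', 'release'] (min_width=15, slack=0)
Line 7: ['soft', 'it', 'bright'] (min_width=14, slack=1)
Line 8: ['soft', 'the', 'time'] (min_width=13, slack=2)
Line 9: ['large', 'light'] (min_width=11, slack=4)
Line 10: ['open'] (min_width=4, slack=11)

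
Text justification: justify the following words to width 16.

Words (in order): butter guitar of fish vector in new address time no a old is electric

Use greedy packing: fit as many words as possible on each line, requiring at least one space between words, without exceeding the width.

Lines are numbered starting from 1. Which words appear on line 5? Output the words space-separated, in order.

Answer: electric

Derivation:
Line 1: ['butter', 'guitar', 'of'] (min_width=16, slack=0)
Line 2: ['fish', 'vector', 'in'] (min_width=14, slack=2)
Line 3: ['new', 'address', 'time'] (min_width=16, slack=0)
Line 4: ['no', 'a', 'old', 'is'] (min_width=11, slack=5)
Line 5: ['electric'] (min_width=8, slack=8)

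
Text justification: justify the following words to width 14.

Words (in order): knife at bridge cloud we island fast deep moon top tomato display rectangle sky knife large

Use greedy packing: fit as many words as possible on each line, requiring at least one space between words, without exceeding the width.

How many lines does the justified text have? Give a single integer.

Answer: 7

Derivation:
Line 1: ['knife', 'at'] (min_width=8, slack=6)
Line 2: ['bridge', 'cloud'] (min_width=12, slack=2)
Line 3: ['we', 'island', 'fast'] (min_width=14, slack=0)
Line 4: ['deep', 'moon', 'top'] (min_width=13, slack=1)
Line 5: ['tomato', 'display'] (min_width=14, slack=0)
Line 6: ['rectangle', 'sky'] (min_width=13, slack=1)
Line 7: ['knife', 'large'] (min_width=11, slack=3)
Total lines: 7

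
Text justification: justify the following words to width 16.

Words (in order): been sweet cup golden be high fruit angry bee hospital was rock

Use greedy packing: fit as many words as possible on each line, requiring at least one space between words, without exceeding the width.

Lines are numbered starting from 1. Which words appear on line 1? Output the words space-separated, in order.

Answer: been sweet cup

Derivation:
Line 1: ['been', 'sweet', 'cup'] (min_width=14, slack=2)
Line 2: ['golden', 'be', 'high'] (min_width=14, slack=2)
Line 3: ['fruit', 'angry', 'bee'] (min_width=15, slack=1)
Line 4: ['hospital', 'was'] (min_width=12, slack=4)
Line 5: ['rock'] (min_width=4, slack=12)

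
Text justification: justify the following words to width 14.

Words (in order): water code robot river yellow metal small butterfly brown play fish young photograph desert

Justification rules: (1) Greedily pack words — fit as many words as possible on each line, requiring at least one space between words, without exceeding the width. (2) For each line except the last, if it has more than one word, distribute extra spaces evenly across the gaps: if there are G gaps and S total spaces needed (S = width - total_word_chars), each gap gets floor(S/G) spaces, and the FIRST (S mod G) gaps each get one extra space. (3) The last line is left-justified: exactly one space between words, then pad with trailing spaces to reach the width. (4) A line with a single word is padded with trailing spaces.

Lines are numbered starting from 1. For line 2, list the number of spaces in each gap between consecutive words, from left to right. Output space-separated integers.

Answer: 4

Derivation:
Line 1: ['water', 'code'] (min_width=10, slack=4)
Line 2: ['robot', 'river'] (min_width=11, slack=3)
Line 3: ['yellow', 'metal'] (min_width=12, slack=2)
Line 4: ['small'] (min_width=5, slack=9)
Line 5: ['butterfly'] (min_width=9, slack=5)
Line 6: ['brown', 'play'] (min_width=10, slack=4)
Line 7: ['fish', 'young'] (min_width=10, slack=4)
Line 8: ['photograph'] (min_width=10, slack=4)
Line 9: ['desert'] (min_width=6, slack=8)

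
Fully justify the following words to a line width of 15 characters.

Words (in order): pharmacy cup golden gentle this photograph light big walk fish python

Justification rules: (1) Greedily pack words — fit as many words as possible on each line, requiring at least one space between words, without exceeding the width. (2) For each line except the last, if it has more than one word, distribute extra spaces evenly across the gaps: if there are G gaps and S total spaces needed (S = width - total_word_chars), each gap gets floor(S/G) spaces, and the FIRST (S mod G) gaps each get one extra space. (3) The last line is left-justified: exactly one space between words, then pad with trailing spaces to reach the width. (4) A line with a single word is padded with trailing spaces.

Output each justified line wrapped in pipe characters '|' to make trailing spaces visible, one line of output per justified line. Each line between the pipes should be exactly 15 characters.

Line 1: ['pharmacy', 'cup'] (min_width=12, slack=3)
Line 2: ['golden', 'gentle'] (min_width=13, slack=2)
Line 3: ['this', 'photograph'] (min_width=15, slack=0)
Line 4: ['light', 'big', 'walk'] (min_width=14, slack=1)
Line 5: ['fish', 'python'] (min_width=11, slack=4)

Answer: |pharmacy    cup|
|golden   gentle|
|this photograph|
|light  big walk|
|fish python    |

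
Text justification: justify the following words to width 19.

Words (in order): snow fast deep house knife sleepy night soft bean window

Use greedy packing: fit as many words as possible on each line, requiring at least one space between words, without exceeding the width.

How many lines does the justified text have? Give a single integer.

Answer: 4

Derivation:
Line 1: ['snow', 'fast', 'deep'] (min_width=14, slack=5)
Line 2: ['house', 'knife', 'sleepy'] (min_width=18, slack=1)
Line 3: ['night', 'soft', 'bean'] (min_width=15, slack=4)
Line 4: ['window'] (min_width=6, slack=13)
Total lines: 4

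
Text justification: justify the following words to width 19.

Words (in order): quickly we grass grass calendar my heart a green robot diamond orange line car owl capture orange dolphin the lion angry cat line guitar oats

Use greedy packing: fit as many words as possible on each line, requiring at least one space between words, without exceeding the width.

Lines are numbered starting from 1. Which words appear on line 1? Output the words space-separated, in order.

Line 1: ['quickly', 'we', 'grass'] (min_width=16, slack=3)
Line 2: ['grass', 'calendar', 'my'] (min_width=17, slack=2)
Line 3: ['heart', 'a', 'green', 'robot'] (min_width=19, slack=0)
Line 4: ['diamond', 'orange', 'line'] (min_width=19, slack=0)
Line 5: ['car', 'owl', 'capture'] (min_width=15, slack=4)
Line 6: ['orange', 'dolphin', 'the'] (min_width=18, slack=1)
Line 7: ['lion', 'angry', 'cat', 'line'] (min_width=19, slack=0)
Line 8: ['guitar', 'oats'] (min_width=11, slack=8)

Answer: quickly we grass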